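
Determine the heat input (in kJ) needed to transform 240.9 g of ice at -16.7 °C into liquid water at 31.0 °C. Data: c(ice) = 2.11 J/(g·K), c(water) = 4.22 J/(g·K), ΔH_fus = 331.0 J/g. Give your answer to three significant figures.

q = 120 kJ

q1 (heat ice -16.7→0.0 °C): 240.9 × 2.11 × 16.7 = 8489 J
q2 (melt at 0 °C): 240.9 × 331.0 = 79738 J
q3 (heat water 0.0→31.0 °C): 240.9 × 4.22 × 31.0 = 31515 J
Total: 8489 + 79738 + 31515 = 119742 J = 120 kJ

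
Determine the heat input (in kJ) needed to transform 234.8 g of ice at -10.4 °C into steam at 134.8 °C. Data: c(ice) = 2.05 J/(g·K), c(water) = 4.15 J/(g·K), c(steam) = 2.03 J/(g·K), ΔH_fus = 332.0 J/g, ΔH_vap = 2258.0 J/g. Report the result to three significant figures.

q1 (heat ice -10.4→0.0 °C): 234.8 × 2.05 × 10.4 = 5006 J
q2 (melt at 0 °C): 234.8 × 332.0 = 77954 J
q3 (heat water 0.0→100.0 °C): 234.8 × 4.15 × 100.0 = 97442 J
q4 (vaporize at 100 °C): 234.8 × 2258.0 = 530178 J
q5 (heat steam 100.0→134.8 °C): 234.8 × 2.03 × 34.8 = 16587 J
Total: 5006 + 77954 + 97442 + 530178 + 16587 = 727167 J = 727 kJ

q = 727 kJ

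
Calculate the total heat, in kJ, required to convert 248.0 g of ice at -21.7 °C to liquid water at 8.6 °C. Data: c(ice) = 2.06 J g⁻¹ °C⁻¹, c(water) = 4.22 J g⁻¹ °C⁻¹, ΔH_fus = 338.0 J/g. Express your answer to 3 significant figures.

q1 (heat ice -21.7→0.0 °C): 248.0 × 2.06 × 21.7 = 11086 J
q2 (melt at 0 °C): 248.0 × 338.0 = 83824 J
q3 (heat water 0.0→8.6 °C): 248.0 × 4.22 × 8.6 = 9000 J
Total: 11086 + 83824 + 9000 = 103910 J = 104 kJ

q = 104 kJ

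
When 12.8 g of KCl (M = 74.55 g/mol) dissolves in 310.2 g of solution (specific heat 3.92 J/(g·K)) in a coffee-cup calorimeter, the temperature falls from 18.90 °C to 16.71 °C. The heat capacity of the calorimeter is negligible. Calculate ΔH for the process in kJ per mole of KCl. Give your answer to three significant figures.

|ΔT| = |16.71 − 18.90| = 2.19 °C
|q_surr| = (310.2 × 3.92) × 2.19 = 1215.984 × 2.19 = 2663 J
n(KCl) = 12.8 / 74.55 = 0.1717 mol
Temperature fell, so q_rxn = +|q_surr| = 2.663 kJ
ΔH = q_rxn / n = 15.51 kJ/mol

ΔH = 15.5 kJ/mol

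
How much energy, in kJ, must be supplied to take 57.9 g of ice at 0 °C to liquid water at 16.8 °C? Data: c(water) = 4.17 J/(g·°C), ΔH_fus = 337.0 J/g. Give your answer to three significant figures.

q1 (melt at 0 °C): 57.9 × 337.0 = 19512 J
q2 (heat water 0.0→16.8 °C): 57.9 × 4.17 × 16.8 = 4056 J
Total: 19512 + 4056 = 23568 J = 23.6 kJ

q = 23.6 kJ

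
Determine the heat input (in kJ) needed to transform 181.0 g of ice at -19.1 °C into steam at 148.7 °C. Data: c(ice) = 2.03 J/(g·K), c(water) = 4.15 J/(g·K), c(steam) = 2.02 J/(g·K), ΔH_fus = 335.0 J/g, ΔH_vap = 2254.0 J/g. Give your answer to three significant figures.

q = 569 kJ

q1 (heat ice -19.1→0.0 °C): 181.0 × 2.03 × 19.1 = 7018 J
q2 (melt at 0 °C): 181.0 × 335.0 = 60635 J
q3 (heat water 0.0→100.0 °C): 181.0 × 4.15 × 100.0 = 75115 J
q4 (vaporize at 100 °C): 181.0 × 2254.0 = 407974 J
q5 (heat steam 100.0→148.7 °C): 181.0 × 2.02 × 48.7 = 17806 J
Total: 7018 + 60635 + 75115 + 407974 + 17806 = 568548 J = 569 kJ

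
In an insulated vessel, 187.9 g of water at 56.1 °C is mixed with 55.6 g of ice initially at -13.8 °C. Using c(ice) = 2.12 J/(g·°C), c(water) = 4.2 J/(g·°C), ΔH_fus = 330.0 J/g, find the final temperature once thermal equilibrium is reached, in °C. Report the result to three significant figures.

Heat to bring ice to 0 °C and melt it: q₁ = 55.6×2.12×13.8 + 55.6×330.0 = 19975 J
Heat the water can supply cooling to 0 °C: 187.9×4.2×56.1 = 44273.0 J > q₁, so all ice melts.
Energy balance: 187.9×4.2×(56.1 − T) = 19975 + 55.6×4.2×(T − 0)
789.18(56.1 − T) = 19975 + 233.52 T
44273.0 − 19975 = 1022.70 T
T = 24298.0 / 1022.70 = 23.76 °C

T_f = 23.8 °C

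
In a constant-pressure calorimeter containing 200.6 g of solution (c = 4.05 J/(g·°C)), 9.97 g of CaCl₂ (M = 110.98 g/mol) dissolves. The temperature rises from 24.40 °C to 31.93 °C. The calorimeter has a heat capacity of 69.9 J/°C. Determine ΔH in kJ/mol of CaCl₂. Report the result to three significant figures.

ΔH = -74.0 kJ/mol

|ΔT| = |31.93 − 24.40| = 7.53 °C
|q_surr| = (200.6 × 4.05 + 69.9) × 7.53 = 882.33 × 7.53 = 6644 J
n(CaCl₂) = 9.97 / 110.98 = 0.08984 mol
Temperature rose, so q_rxn = −|q_surr| = -6.644 kJ
ΔH = q_rxn / n = -73.95 kJ/mol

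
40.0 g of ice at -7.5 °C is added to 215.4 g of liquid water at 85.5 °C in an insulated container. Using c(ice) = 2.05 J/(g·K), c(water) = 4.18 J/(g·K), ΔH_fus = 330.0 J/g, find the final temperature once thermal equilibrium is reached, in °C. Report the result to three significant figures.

Heat to bring ice to 0 °C and melt it: q₁ = 40.0×2.05×7.5 + 40.0×330.0 = 13815 J
Heat the water can supply cooling to 0 °C: 215.4×4.18×85.5 = 76981.8 J > q₁, so all ice melts.
Energy balance: 215.4×4.18×(85.5 − T) = 13815 + 40.0×4.18×(T − 0)
900.372(85.5 − T) = 13815 + 167.2 T
76981.8 − 13815 = 1067.572 T
T = 63166.8 / 1067.572 = 59.17 °C

T_f = 59.2 °C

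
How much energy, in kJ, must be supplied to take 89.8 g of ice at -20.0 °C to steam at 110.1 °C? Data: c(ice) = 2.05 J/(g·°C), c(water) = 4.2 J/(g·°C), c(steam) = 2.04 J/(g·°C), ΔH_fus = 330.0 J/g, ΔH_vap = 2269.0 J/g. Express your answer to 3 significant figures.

q1 (heat ice -20.0→0.0 °C): 89.8 × 2.05 × 20.0 = 3682 J
q2 (melt at 0 °C): 89.8 × 330.0 = 29634 J
q3 (heat water 0.0→100.0 °C): 89.8 × 4.2 × 100.0 = 37716 J
q4 (vaporize at 100 °C): 89.8 × 2269.0 = 203756 J
q5 (heat steam 100.0→110.1 °C): 89.8 × 2.04 × 10.1 = 1850 J
Total: 3682 + 29634 + 37716 + 203756 + 1850 = 276638 J = 277 kJ

q = 277 kJ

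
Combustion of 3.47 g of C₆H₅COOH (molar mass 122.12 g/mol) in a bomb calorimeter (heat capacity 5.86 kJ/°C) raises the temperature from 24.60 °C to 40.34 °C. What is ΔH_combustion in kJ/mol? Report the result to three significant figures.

ΔT = 40.34 − 24.60 = 15.74 °C
q_cal = C_cal × ΔT = 5.86 × 15.74 = 92.2364 kJ
n = 3.47 / 122.12 = 0.02841 mol
q_rxn = −q_cal = -92.2364 kJ
ΔH = -92.2364 / 0.02841 = -3247 kJ/mol

ΔH = -3250 kJ/mol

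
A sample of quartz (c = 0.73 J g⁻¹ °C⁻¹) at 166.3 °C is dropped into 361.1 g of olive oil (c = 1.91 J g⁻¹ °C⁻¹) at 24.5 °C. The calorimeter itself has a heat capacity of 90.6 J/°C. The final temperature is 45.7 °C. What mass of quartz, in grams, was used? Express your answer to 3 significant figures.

q_gained = (361.1 × 1.91 + 90.6) × (45.7 − 24.5) = 16540 J
q_lost = m × 0.73 × (166.3 − 45.7) = 88.038 m
m = 16540 / 88.038 = 188 g

m = 188 g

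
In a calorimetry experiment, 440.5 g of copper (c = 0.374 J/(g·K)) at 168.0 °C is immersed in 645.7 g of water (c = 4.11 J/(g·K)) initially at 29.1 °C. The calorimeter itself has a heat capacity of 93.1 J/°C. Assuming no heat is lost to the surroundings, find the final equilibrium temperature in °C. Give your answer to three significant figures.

Heat lost by copper = heat gained by water + calorimeter.
(440.5)(0.374)(168.0 − T) = [(645.7)(4.11) + 93.1](T − 29.1)
164.747 (168.0 − T) = 2746.927 (T − 29.1)
27677 − 164.747 T = 2746.927 T − 79936
107613 = 2911.674 T
T = 36.96 °C

T_f = 37.0 °C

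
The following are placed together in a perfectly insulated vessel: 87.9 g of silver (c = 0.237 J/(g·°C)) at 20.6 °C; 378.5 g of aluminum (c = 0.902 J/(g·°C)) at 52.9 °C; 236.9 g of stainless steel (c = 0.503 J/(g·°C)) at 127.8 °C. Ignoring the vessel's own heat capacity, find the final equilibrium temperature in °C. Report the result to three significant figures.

Σ mᵢcᵢ(T − Tᵢ) = 0  ⇒  T = Σ mᵢcᵢTᵢ / Σ mᵢcᵢ
Σ mᵢcᵢ = 87.9×0.237 + 378.5×0.902 + 236.9×0.503 = 481.4000
Σ mᵢcᵢTᵢ = 20.8323×20.6 + 341.407×52.9 + 119.1607×127.8 = 33718
T = 33718 / 481.4000 = 70.04 °C

T_f = 70.0 °C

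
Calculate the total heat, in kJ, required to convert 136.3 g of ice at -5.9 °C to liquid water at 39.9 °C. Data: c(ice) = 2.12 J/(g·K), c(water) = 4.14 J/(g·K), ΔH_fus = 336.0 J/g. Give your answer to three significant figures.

q1 (heat ice -5.9→0.0 °C): 136.3 × 2.12 × 5.9 = 1705 J
q2 (melt at 0 °C): 136.3 × 336.0 = 45797 J
q3 (heat water 0.0→39.9 °C): 136.3 × 4.14 × 39.9 = 22515 J
Total: 1705 + 45797 + 22515 = 70017 J = 70.0 kJ

q = 70.0 kJ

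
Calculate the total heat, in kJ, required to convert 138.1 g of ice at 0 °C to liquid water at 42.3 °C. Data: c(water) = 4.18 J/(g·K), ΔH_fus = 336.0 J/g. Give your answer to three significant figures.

q = 70.8 kJ

q1 (melt at 0 °C): 138.1 × 336.0 = 46402 J
q2 (heat water 0.0→42.3 °C): 138.1 × 4.18 × 42.3 = 24418 J
Total: 46402 + 24418 = 70820 J = 70.8 kJ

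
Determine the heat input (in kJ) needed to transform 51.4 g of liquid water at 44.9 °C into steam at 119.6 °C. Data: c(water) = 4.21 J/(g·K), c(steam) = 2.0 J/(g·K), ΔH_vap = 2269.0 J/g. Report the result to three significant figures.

q1 (heat water 44.9→100.0 °C): 51.4 × 4.21 × 55.1 = 11923 J
q2 (vaporize at 100 °C): 51.4 × 2269.0 = 116627 J
q3 (heat steam 100.0→119.6 °C): 51.4 × 2.0 × 19.6 = 2015 J
Total: 11923 + 116627 + 2015 = 130565 J = 131 kJ

q = 131 kJ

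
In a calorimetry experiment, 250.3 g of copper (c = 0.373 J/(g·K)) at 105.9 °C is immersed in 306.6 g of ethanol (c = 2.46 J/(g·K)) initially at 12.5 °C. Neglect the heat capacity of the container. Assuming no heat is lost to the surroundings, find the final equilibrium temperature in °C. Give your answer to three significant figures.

Heat lost by copper = heat gained by ethanol.
(250.3)(0.373)(105.9 − T) = (306.6)(2.46)(T − 12.5)
93.3619 (105.9 − T) = 754.236 (T − 12.5)
9887.0 − 93.3619 T = 754.236 T − 9428.0
19315.0 = 847.5979 T
T = 22.79 °C

T_f = 22.8 °C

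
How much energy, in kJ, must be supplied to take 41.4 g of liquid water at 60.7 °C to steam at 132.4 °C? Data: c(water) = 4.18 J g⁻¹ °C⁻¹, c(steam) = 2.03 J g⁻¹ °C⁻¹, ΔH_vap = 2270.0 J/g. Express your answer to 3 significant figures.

q1 (heat water 60.7→100.0 °C): 41.4 × 4.18 × 39.3 = 6801 J
q2 (vaporize at 100 °C): 41.4 × 2270.0 = 93978 J
q3 (heat steam 100.0→132.4 °C): 41.4 × 2.03 × 32.4 = 2723 J
Total: 6801 + 93978 + 2723 = 103502 J = 104 kJ

q = 104 kJ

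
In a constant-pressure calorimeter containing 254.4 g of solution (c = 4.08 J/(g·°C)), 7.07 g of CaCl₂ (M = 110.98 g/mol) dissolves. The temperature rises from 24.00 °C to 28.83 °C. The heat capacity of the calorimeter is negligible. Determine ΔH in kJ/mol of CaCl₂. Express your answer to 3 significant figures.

|ΔT| = |28.83 − 24.00| = 4.83 °C
|q_surr| = (254.4 × 4.08) × 4.83 = 1037.952 × 4.83 = 5013 J
n(CaCl₂) = 7.07 / 110.98 = 0.06371 mol
Temperature rose, so q_rxn = −|q_surr| = -5.013 kJ
ΔH = q_rxn / n = -78.68 kJ/mol

ΔH = -78.7 kJ/mol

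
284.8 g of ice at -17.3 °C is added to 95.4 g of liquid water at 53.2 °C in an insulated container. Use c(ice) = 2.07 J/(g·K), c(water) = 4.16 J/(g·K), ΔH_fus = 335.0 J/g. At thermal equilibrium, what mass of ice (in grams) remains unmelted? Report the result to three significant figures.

m_ice remaining = 252 g

Heat to warm all ice to 0 °C: 284.8×2.07×17.3 = 10199 J
Heat released by water cooling to 0 °C: 95.4×4.16×53.2 = 21113 J
21113 J < 10199 + 284.8×335.0 = 105607 J, so not all ice melts; final T = 0 °C.
Heat left for melting: 21113 − 10199 = 10914 J
Mass melted = 10914 / 335.0 = 32.58 g
Ice remaining = 284.8 − 32.58 = 252.22 g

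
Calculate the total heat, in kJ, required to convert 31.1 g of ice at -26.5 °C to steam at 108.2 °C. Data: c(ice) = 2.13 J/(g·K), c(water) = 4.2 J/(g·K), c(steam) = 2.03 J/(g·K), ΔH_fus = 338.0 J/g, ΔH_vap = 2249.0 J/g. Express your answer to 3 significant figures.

q = 95.8 kJ

q1 (heat ice -26.5→0.0 °C): 31.1 × 2.13 × 26.5 = 1755 J
q2 (melt at 0 °C): 31.1 × 338.0 = 10512 J
q3 (heat water 0.0→100.0 °C): 31.1 × 4.2 × 100.0 = 13062 J
q4 (vaporize at 100 °C): 31.1 × 2249.0 = 69944 J
q5 (heat steam 100.0→108.2 °C): 31.1 × 2.03 × 8.2 = 518 J
Total: 1755 + 10512 + 13062 + 69944 + 518 = 95791 J = 95.8 kJ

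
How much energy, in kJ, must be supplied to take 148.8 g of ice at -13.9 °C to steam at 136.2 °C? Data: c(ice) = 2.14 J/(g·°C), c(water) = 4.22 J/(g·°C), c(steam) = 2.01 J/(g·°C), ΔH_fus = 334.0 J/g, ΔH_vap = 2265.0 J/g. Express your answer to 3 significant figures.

q = 465 kJ

q1 (heat ice -13.9→0.0 °C): 148.8 × 2.14 × 13.9 = 4426 J
q2 (melt at 0 °C): 148.8 × 334.0 = 49699 J
q3 (heat water 0.0→100.0 °C): 148.8 × 4.22 × 100.0 = 62794 J
q4 (vaporize at 100 °C): 148.8 × 2265.0 = 337032 J
q5 (heat steam 100.0→136.2 °C): 148.8 × 2.01 × 36.2 = 10827 J
Total: 4426 + 49699 + 62794 + 337032 + 10827 = 464778 J = 465 kJ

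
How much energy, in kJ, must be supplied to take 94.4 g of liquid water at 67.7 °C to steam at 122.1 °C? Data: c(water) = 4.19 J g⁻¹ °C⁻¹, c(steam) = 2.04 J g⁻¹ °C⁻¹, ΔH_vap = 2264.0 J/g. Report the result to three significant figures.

q = 231 kJ

q1 (heat water 67.7→100.0 °C): 94.4 × 4.19 × 32.3 = 12776 J
q2 (vaporize at 100 °C): 94.4 × 2264.0 = 213722 J
q3 (heat steam 100.0→122.1 °C): 94.4 × 2.04 × 22.1 = 4256 J
Total: 12776 + 213722 + 4256 = 230754 J = 231 kJ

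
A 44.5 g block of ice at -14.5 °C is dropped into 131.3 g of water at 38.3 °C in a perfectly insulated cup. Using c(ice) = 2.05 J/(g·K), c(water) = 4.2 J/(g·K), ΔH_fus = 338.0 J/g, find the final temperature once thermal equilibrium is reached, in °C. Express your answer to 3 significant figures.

Heat to bring ice to 0 °C and melt it: q₁ = 44.5×2.05×14.5 + 44.5×338.0 = 16364 J
Heat the water can supply cooling to 0 °C: 131.3×4.2×38.3 = 21120.9 J > q₁, so all ice melts.
Energy balance: 131.3×4.2×(38.3 − T) = 16364 + 44.5×4.2×(T − 0)
551.46(38.3 − T) = 16364 + 186.9 T
21120.9 − 16364 = 738.36 T
T = 4756.9 / 738.36 = 6.443 °C

T_f = 6.44 °C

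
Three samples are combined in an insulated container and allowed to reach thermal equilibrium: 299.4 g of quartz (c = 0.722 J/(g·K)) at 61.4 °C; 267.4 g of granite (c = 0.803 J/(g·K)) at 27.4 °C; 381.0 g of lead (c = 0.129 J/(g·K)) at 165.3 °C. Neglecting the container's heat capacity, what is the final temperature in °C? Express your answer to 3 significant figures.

Σ mᵢcᵢ(T − Tᵢ) = 0  ⇒  T = Σ mᵢcᵢTᵢ / Σ mᵢcᵢ
Σ mᵢcᵢ = 299.4×0.722 + 267.4×0.803 + 381.0×0.129 = 480.0380
Σ mᵢcᵢTᵢ = 216.1668×61.4 + 214.7222×27.4 + 49.149×165.3 = 27280
T = 27280 / 480.0380 = 56.83 °C

T_f = 56.8 °C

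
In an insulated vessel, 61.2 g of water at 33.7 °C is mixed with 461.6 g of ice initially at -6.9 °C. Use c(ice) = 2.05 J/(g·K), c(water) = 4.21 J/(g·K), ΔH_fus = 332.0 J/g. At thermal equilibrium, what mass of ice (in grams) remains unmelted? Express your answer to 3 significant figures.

m_ice remaining = 455 g

Heat to warm all ice to 0 °C: 461.6×2.05×6.9 = 6529.3 J
Heat released by water cooling to 0 °C: 61.2×4.21×33.7 = 8682.9 J
8682.9 J < 6529.3 + 461.6×332.0 = 159780.5 J, so not all ice melts; final T = 0 °C.
Heat left for melting: 8682.9 − 6529.3 = 2153.6 J
Mass melted = 2153.6 / 332.0 = 6.487 g
Ice remaining = 461.6 − 6.487 = 455.113 g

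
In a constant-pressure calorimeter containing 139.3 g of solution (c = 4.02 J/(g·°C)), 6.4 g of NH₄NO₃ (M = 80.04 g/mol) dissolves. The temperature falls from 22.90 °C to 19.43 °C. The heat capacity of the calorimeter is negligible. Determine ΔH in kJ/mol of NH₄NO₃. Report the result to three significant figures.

ΔH = 24.3 kJ/mol

|ΔT| = |19.43 − 22.90| = 3.47 °C
|q_surr| = (139.3 × 4.02) × 3.47 = 559.986 × 3.47 = 1943 J
n(NH₄NO₃) = 6.4 / 80.04 = 0.07996 mol
Temperature fell, so q_rxn = +|q_surr| = 1.943 kJ
ΔH = q_rxn / n = 24.30 kJ/mol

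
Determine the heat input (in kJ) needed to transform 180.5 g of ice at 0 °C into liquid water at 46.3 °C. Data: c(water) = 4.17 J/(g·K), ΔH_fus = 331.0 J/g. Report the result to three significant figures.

q1 (melt at 0 °C): 180.5 × 331.0 = 59746 J
q2 (heat water 0.0→46.3 °C): 180.5 × 4.17 × 46.3 = 34849 J
Total: 59746 + 34849 = 94595 J = 94.6 kJ

q = 94.6 kJ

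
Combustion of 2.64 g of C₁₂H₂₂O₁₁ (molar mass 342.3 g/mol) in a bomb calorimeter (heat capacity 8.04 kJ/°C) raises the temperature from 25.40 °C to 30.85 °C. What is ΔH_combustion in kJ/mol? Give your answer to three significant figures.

ΔT = 30.85 − 25.40 = 5.45 °C
q_cal = C_cal × ΔT = 8.04 × 5.45 = 43.818 kJ
n = 2.64 / 342.3 = 0.007713 mol
q_rxn = −q_cal = -43.818 kJ
ΔH = -43.818 / 0.007713 = -5681 kJ/mol

ΔH = -5680 kJ/mol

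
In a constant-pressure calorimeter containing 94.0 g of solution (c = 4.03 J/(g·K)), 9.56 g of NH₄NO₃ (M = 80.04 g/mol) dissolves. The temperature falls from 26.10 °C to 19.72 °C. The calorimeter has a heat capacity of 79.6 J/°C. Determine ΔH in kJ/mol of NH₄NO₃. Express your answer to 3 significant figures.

ΔH = 24.5 kJ/mol

|ΔT| = |19.72 − 26.10| = 6.38 °C
|q_surr| = (94.0 × 4.03 + 79.6) × 6.38 = 458.42 × 6.38 = 2925 J
n(NH₄NO₃) = 9.56 / 80.04 = 0.1194 mol
Temperature fell, so q_rxn = +|q_surr| = 2.925 kJ
ΔH = q_rxn / n = 24.50 kJ/mol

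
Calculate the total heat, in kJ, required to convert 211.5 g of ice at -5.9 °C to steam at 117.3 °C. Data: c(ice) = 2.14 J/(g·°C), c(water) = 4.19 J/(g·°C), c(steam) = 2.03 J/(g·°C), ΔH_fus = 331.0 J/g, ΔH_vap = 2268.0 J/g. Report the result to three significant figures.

q = 648 kJ

q1 (heat ice -5.9→0.0 °C): 211.5 × 2.14 × 5.9 = 2670 J
q2 (melt at 0 °C): 211.5 × 331.0 = 70007 J
q3 (heat water 0.0→100.0 °C): 211.5 × 4.19 × 100.0 = 88619 J
q4 (vaporize at 100 °C): 211.5 × 2268.0 = 479682 J
q5 (heat steam 100.0→117.3 °C): 211.5 × 2.03 × 17.3 = 7428 J
Total: 2670 + 70007 + 88619 + 479682 + 7428 = 648406 J = 648 kJ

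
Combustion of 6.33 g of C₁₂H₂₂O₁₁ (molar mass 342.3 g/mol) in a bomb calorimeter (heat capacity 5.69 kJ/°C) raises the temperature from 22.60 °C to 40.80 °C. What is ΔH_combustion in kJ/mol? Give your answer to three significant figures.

ΔT = 40.80 − 22.60 = 18.20 °C
q_cal = C_cal × ΔT = 5.69 × 18.20 = 103.558 kJ
n = 6.33 / 342.3 = 0.01849 mol
q_rxn = −q_cal = -103.558 kJ
ΔH = -103.558 / 0.01849 = -5601 kJ/mol

ΔH = -5600 kJ/mol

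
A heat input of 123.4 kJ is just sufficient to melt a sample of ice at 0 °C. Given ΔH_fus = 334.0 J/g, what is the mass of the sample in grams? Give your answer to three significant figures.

m = 369 g

m = q / ΔH_fus = 123400 J / 334.0 J/g = 369 g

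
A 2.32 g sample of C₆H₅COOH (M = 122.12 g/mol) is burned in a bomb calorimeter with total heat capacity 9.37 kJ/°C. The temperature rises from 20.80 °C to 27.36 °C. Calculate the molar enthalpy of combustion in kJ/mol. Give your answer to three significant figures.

ΔT = 27.36 − 20.80 = 6.56 °C
q_cal = C_cal × ΔT = 9.37 × 6.56 = 61.4672 kJ
n = 2.32 / 122.12 = 0.01900 mol
q_rxn = −q_cal = -61.4672 kJ
ΔH = -61.4672 / 0.01900 = -3235 kJ/mol

ΔH = -3240 kJ/mol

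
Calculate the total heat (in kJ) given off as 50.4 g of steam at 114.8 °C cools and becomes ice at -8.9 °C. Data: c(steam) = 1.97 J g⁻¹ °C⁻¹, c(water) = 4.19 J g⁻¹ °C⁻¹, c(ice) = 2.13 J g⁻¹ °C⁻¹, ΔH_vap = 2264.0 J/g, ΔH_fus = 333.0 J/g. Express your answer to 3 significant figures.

q = 154 kJ

q1 (cool steam 114.8→100 °C): 50.4 × 1.97 × 14.8 = 1469 J
q2 (condense at 100 °C): 50.4 × 2264.0 = 114106 J
q3 (cool water 100→0 °C): 50.4 × 4.19 × 100.0 = 21118 J
q4 (freeze at 0 °C): 50.4 × 333.0 = 16783 J
q5 (cool ice 0→-8.9 °C): 50.4 × 2.13 × 8.9 = 955 J
Total: 1469 + 114106 + 21118 + 16783 + 955 = 154431 J = 154 kJ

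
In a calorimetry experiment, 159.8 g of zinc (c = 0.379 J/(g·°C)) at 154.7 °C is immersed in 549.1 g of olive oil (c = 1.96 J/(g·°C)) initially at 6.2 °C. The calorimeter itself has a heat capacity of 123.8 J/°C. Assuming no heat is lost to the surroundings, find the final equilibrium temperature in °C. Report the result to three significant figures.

T_f = 13.3 °C

Heat lost by zinc = heat gained by olive oil + calorimeter.
(159.8)(0.379)(154.7 − T) = [(549.1)(1.96) + 123.8](T − 6.2)
60.5642 (154.7 − T) = 1200.036 (T − 6.2)
9369.3 − 60.5642 T = 1200.036 T − 7440.2
16809.5 = 1260.6002 T
T = 13.33 °C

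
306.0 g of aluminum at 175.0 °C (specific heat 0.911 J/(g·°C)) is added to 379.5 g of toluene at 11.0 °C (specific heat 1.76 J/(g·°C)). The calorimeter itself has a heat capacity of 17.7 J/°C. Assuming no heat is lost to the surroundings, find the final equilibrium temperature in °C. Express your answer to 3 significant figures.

T_f = 58.4 °C

Heat lost by aluminum = heat gained by toluene + calorimeter.
(306.0)(0.911)(175.0 − T) = [(379.5)(1.76) + 17.7](T − 11.0)
278.766 (175.0 − T) = 685.62 (T − 11.0)
48784 − 278.766 T = 685.62 T − 7541.8
56325.8 = 964.386 T
T = 58.41 °C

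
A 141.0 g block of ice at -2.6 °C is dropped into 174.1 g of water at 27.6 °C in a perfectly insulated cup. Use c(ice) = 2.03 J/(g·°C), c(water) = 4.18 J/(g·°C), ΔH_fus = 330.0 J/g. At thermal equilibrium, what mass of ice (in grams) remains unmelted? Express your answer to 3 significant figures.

Heat to warm all ice to 0 °C: 141.0×2.03×2.6 = 744.20 J
Heat released by water cooling to 0 °C: 174.1×4.18×27.6 = 20086 J
20086 J < 744.20 + 141.0×330.0 = 47274.20 J, so not all ice melts; final T = 0 °C.
Heat left for melting: 20086 − 744.20 = 19341.80 J
Mass melted = 19341.80 / 330.0 = 58.61 g
Ice remaining = 141.0 − 58.61 = 82.39 g

m_ice remaining = 82.4 g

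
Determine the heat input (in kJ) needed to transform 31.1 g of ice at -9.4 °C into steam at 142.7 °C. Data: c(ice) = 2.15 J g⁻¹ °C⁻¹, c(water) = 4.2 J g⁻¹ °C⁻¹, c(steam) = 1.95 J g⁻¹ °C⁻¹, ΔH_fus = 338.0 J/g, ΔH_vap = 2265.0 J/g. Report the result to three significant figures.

q = 97.2 kJ

q1 (heat ice -9.4→0.0 °C): 31.1 × 2.15 × 9.4 = 629 J
q2 (melt at 0 °C): 31.1 × 338.0 = 10512 J
q3 (heat water 0.0→100.0 °C): 31.1 × 4.2 × 100.0 = 13062 J
q4 (vaporize at 100 °C): 31.1 × 2265.0 = 70442 J
q5 (heat steam 100.0→142.7 °C): 31.1 × 1.95 × 42.7 = 2590 J
Total: 629 + 10512 + 13062 + 70442 + 2590 = 97235 J = 97.2 kJ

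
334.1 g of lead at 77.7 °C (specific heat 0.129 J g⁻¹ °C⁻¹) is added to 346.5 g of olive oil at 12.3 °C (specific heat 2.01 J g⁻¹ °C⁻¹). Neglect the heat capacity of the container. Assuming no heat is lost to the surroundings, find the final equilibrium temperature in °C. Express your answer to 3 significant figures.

T_f = 16.1 °C

Heat lost by lead = heat gained by olive oil.
(334.1)(0.129)(77.7 − T) = (346.5)(2.01)(T − 12.3)
43.0989 (77.7 − T) = 696.465 (T − 12.3)
3348.8 − 43.0989 T = 696.465 T − 8566.5
11915.3 = 739.5639 T
T = 16.11 °C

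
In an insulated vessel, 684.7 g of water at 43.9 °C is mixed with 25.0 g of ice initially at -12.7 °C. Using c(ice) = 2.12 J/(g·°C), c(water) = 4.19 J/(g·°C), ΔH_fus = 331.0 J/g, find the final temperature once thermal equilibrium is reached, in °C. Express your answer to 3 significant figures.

T_f = 39.3 °C

Heat to bring ice to 0 °C and melt it: q₁ = 25.0×2.12×12.7 + 25.0×331.0 = 8948.1 J
Heat the water can supply cooling to 0 °C: 684.7×4.19×43.9 = 125944 J > q₁, so all ice melts.
Energy balance: 684.7×4.19×(43.9 − T) = 8948.1 + 25.0×4.19×(T − 0)
2868.893(43.9 − T) = 8948.1 + 104.75 T
125944 − 8948.1 = 2973.643 T
T = 116995.9 / 2973.643 = 39.34 °C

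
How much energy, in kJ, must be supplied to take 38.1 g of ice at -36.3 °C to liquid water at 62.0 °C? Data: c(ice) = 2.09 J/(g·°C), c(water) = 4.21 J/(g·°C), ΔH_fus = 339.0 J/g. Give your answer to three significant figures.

q1 (heat ice -36.3→0.0 °C): 38.1 × 2.09 × 36.3 = 2891 J
q2 (melt at 0 °C): 38.1 × 339.0 = 12916 J
q3 (heat water 0.0→62.0 °C): 38.1 × 4.21 × 62.0 = 9945 J
Total: 2891 + 12916 + 9945 = 25752 J = 25.8 kJ

q = 25.8 kJ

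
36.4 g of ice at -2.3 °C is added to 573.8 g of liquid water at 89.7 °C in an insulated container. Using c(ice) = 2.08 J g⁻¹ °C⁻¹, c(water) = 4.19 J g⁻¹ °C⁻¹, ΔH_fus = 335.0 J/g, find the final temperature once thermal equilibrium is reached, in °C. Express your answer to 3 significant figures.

Heat to bring ice to 0 °C and melt it: q₁ = 36.4×2.08×2.3 + 36.4×335.0 = 12368 J
Heat the water can supply cooling to 0 °C: 573.8×4.19×89.7 = 215659 J > q₁, so all ice melts.
Energy balance: 573.8×4.19×(89.7 − T) = 12368 + 36.4×4.19×(T − 0)
2404.222(89.7 − T) = 12368 + 152.516 T
215659 − 12368 = 2556.738 T
T = 203291 / 2556.738 = 79.51 °C

T_f = 79.5 °C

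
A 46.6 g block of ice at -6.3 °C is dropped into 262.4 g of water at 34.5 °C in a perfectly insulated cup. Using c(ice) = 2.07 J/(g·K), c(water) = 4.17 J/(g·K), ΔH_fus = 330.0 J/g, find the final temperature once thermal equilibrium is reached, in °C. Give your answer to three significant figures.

Heat to bring ice to 0 °C and melt it: q₁ = 46.6×2.07×6.3 + 46.6×330.0 = 15986 J
Heat the water can supply cooling to 0 °C: 262.4×4.17×34.5 = 37750.2 J > q₁, so all ice melts.
Energy balance: 262.4×4.17×(34.5 − T) = 15986 + 46.6×4.17×(T − 0)
1094.208(34.5 − T) = 15986 + 194.322 T
37750.2 − 15986 = 1288.530 T
T = 21764.2 / 1288.530 = 16.89 °C

T_f = 16.9 °C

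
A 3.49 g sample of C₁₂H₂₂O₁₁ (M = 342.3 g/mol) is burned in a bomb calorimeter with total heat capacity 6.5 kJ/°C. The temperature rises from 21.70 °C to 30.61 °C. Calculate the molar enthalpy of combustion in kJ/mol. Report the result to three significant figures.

ΔH = -5680 kJ/mol

ΔT = 30.61 − 21.70 = 8.91 °C
q_cal = C_cal × ΔT = 6.5 × 8.91 = 57.915 kJ
n = 3.49 / 342.3 = 0.01020 mol
q_rxn = −q_cal = -57.915 kJ
ΔH = -57.915 / 0.01020 = -5678 kJ/mol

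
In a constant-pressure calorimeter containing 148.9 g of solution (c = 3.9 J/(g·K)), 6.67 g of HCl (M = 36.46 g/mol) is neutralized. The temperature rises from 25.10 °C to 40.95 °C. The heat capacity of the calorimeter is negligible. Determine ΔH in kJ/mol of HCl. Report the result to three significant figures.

|ΔT| = |40.95 − 25.10| = 15.85 °C
|q_surr| = (148.9 × 3.9) × 15.85 = 580.71 × 15.85 = 9204 J
n(HCl) = 6.67 / 36.46 = 0.1829 mol
Temperature rose, so q_rxn = −|q_surr| = -9.204 kJ
ΔH = q_rxn / n = -50.32 kJ/mol

ΔH = -50.3 kJ/mol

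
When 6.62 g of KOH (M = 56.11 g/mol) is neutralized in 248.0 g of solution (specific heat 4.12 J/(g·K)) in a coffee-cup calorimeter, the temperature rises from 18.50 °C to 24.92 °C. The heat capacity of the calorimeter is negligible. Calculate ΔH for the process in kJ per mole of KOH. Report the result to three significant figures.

|ΔT| = |24.92 − 18.50| = 6.42 °C
|q_surr| = (248.0 × 4.12) × 6.42 = 1021.76 × 6.42 = 6560 J
n(KOH) = 6.62 / 56.11 = 0.1180 mol
Temperature rose, so q_rxn = −|q_surr| = -6.560 kJ
ΔH = q_rxn / n = -55.59 kJ/mol

ΔH = -55.6 kJ/mol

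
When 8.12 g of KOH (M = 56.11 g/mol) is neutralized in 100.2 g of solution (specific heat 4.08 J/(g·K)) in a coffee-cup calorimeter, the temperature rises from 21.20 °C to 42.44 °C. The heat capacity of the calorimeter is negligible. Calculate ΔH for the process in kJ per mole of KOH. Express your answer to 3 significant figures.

ΔH = -60.0 kJ/mol

|ΔT| = |42.44 − 21.20| = 21.24 °C
|q_surr| = (100.2 × 4.08) × 21.24 = 408.816 × 21.24 = 8683 J
n(KOH) = 8.12 / 56.11 = 0.1447 mol
Temperature rose, so q_rxn = −|q_surr| = -8.683 kJ
ΔH = q_rxn / n = -60.01 kJ/mol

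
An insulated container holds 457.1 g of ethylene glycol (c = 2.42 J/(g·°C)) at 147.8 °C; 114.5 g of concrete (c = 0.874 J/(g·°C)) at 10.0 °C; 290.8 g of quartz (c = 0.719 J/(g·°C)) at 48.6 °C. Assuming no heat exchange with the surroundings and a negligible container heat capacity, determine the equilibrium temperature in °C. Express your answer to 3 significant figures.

T_f = 123 °C

Σ mᵢcᵢ(T − Tᵢ) = 0  ⇒  T = Σ mᵢcᵢTᵢ / Σ mᵢcᵢ
Σ mᵢcᵢ = 457.1×2.42 + 114.5×0.874 + 290.8×0.719 = 1415.3402
Σ mᵢcᵢTᵢ = 1106.182×147.8 + 100.073×10.0 + 209.0852×48.6 = 174660
T = 174660 / 1415.3402 = 123.4 °C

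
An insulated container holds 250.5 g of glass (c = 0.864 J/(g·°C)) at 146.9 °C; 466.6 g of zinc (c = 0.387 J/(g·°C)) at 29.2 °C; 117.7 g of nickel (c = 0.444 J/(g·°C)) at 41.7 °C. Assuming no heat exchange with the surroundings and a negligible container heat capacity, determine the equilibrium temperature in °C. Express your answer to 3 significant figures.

Σ mᵢcᵢ(T − Tᵢ) = 0  ⇒  T = Σ mᵢcᵢTᵢ / Σ mᵢcᵢ
Σ mᵢcᵢ = 250.5×0.864 + 466.6×0.387 + 117.7×0.444 = 449.2650
Σ mᵢcᵢTᵢ = 216.432×146.9 + 180.5742×29.2 + 52.2588×41.7 = 39246
T = 39246 / 449.2650 = 87.36 °C

T_f = 87.4 °C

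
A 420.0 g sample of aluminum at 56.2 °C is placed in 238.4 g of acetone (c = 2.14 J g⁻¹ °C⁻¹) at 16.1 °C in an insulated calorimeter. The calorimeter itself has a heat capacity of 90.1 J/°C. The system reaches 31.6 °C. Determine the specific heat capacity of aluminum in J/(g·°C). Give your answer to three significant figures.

q_gained = (238.4 × 2.14 + 90.1) × (31.6 − 16.1) = 9304 J
q_lost = 420.0 × c × (56.2 − 31.6) = 10332 c
Set equal: c = 9304 / 10332 = 0.901 J/(g·°C)

c = 0.901 J/(g·°C)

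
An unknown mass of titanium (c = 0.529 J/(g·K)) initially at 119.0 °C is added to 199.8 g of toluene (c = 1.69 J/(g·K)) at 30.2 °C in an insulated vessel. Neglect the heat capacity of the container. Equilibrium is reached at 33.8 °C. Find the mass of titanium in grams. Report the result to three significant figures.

q_gained = (199.8 × 1.69) × (33.8 − 30.2) = 1216 J
q_lost = m × 0.529 × (119.0 − 33.8) = 45.0708 m
m = 1216 / 45.0708 = 27.0 g

m = 27.0 g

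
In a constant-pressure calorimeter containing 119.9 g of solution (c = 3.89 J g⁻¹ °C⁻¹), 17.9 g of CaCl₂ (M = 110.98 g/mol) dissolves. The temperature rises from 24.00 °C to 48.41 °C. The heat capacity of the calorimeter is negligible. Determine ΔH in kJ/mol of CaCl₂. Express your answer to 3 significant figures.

ΔH = -70.6 kJ/mol

|ΔT| = |48.41 − 24.00| = 24.41 °C
|q_surr| = (119.9 × 3.89) × 24.41 = 466.411 × 24.41 = 11390 J
n(CaCl₂) = 17.9 / 110.98 = 0.1613 mol
Temperature rose, so q_rxn = −|q_surr| = -11.39 kJ
ΔH = q_rxn / n = -70.61 kJ/mol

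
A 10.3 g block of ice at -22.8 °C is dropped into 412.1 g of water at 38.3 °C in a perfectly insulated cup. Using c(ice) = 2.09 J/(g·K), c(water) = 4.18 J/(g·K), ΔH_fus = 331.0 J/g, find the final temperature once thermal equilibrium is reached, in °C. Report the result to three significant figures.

Heat to bring ice to 0 °C and melt it: q₁ = 10.3×2.09×22.8 + 10.3×331.0 = 3900.1 J
Heat the water can supply cooling to 0 °C: 412.1×4.18×38.3 = 65974.7 J > q₁, so all ice melts.
Energy balance: 412.1×4.18×(38.3 − T) = 3900.1 + 10.3×4.18×(T − 0)
1722.578(38.3 − T) = 3900.1 + 43.054 T
65974.7 − 3900.1 = 1765.632 T
T = 62074.6 / 1765.632 = 35.16 °C

T_f = 35.2 °C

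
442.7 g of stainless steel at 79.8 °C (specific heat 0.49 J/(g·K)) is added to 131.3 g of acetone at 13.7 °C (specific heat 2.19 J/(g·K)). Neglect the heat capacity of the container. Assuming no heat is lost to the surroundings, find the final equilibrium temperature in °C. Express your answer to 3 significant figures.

Heat lost by stainless steel = heat gained by acetone.
(442.7)(0.49)(79.8 − T) = (131.3)(2.19)(T − 13.7)
216.923 (79.8 − T) = 287.547 (T − 13.7)
17310 − 216.923 T = 287.547 T − 3939.4
21249.4 = 504.470 T
T = 42.12 °C

T_f = 42.1 °C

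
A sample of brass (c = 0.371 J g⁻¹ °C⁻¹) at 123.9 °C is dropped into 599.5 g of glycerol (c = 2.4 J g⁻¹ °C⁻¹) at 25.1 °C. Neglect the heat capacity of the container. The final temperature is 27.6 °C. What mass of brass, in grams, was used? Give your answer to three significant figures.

m = 101 g

q_gained = (599.5 × 2.4) × (27.6 − 25.1) = 3597 J
q_lost = m × 0.371 × (123.9 − 27.6) = 35.7273 m
m = 3597 / 35.7273 = 101 g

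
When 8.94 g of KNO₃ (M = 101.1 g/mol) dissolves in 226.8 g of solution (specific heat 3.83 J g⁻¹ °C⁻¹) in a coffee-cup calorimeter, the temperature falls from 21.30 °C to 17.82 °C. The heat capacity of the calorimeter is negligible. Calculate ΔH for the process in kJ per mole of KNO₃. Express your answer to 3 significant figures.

|ΔT| = |17.82 − 21.30| = 3.48 °C
|q_surr| = (226.8 × 3.83) × 3.48 = 868.644 × 3.48 = 3023 J
n(KNO₃) = 8.94 / 101.1 = 0.08843 mol
Temperature fell, so q_rxn = +|q_surr| = 3.023 kJ
ΔH = q_rxn / n = 34.19 kJ/mol

ΔH = 34.2 kJ/mol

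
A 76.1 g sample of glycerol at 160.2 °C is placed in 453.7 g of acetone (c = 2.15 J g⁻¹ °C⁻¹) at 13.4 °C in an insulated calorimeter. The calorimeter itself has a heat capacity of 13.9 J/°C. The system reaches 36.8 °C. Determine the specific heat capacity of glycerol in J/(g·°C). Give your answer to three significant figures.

q_gained = (453.7 × 2.15 + 13.9) × (36.8 − 13.4) = 23150 J
q_lost = 76.1 × c × (160.2 − 36.8) = 9390.74 c
Set equal: c = 23150 / 9390.74 = 2.47 J/(g·°C)

c = 2.47 J/(g·°C)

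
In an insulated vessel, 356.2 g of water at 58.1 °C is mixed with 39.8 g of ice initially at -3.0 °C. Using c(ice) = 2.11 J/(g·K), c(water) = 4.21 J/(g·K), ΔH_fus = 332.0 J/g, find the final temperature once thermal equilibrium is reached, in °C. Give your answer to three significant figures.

T_f = 44.2 °C

Heat to bring ice to 0 °C and melt it: q₁ = 39.8×2.11×3.0 + 39.8×332.0 = 13466 J
Heat the water can supply cooling to 0 °C: 356.2×4.21×58.1 = 87126.9 J > q₁, so all ice melts.
Energy balance: 356.2×4.21×(58.1 − T) = 13466 + 39.8×4.21×(T − 0)
1499.602(58.1 − T) = 13466 + 167.558 T
87126.9 − 13466 = 1667.160 T
T = 73660.9 / 1667.160 = 44.18 °C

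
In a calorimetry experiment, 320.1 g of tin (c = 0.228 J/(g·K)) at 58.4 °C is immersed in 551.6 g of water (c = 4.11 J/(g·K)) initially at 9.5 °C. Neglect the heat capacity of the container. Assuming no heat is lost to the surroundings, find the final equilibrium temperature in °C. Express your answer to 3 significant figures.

Heat lost by tin = heat gained by water.
(320.1)(0.228)(58.4 − T) = (551.6)(4.11)(T − 9.5)
72.9828 (58.4 − T) = 2267.076 (T − 9.5)
4262.2 − 72.9828 T = 2267.076 T − 21537
25799.2 = 2340.0588 T
T = 11.03 °C

T_f = 11.0 °C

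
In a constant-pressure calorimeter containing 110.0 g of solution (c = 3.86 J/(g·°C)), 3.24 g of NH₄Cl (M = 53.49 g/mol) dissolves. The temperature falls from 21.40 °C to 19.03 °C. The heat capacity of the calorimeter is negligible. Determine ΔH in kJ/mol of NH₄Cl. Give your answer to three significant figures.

ΔH = 16.6 kJ/mol

|ΔT| = |19.03 − 21.40| = 2.37 °C
|q_surr| = (110.0 × 3.86) × 2.37 = 424.6 × 2.37 = 1006 J
n(NH₄Cl) = 3.24 / 53.49 = 0.06057 mol
Temperature fell, so q_rxn = +|q_surr| = 1.006 kJ
ΔH = q_rxn / n = 16.61 kJ/mol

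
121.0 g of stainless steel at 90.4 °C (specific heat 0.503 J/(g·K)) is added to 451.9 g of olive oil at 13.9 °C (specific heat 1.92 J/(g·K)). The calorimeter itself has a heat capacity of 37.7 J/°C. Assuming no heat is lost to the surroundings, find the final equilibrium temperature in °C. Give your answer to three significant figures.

T_f = 18.7 °C

Heat lost by stainless steel = heat gained by olive oil + calorimeter.
(121.0)(0.503)(90.4 − T) = [(451.9)(1.92) + 37.7](T − 13.9)
60.863 (90.4 − T) = 905.348 (T − 13.9)
5502.0 − 60.863 T = 905.348 T − 12584
18086.0 = 966.211 T
T = 18.72 °C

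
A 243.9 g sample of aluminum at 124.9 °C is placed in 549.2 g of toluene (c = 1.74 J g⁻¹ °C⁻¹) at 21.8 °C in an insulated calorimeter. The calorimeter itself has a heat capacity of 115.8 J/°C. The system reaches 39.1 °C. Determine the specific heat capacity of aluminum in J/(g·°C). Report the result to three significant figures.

q_gained = (549.2 × 1.74 + 115.8) × (39.1 − 21.8) = 18540 J
q_lost = 243.9 × c × (124.9 − 39.1) = 20926.62 c
Set equal: c = 18540 / 20926.62 = 0.886 J/(g·°C)

c = 0.886 J/(g·°C)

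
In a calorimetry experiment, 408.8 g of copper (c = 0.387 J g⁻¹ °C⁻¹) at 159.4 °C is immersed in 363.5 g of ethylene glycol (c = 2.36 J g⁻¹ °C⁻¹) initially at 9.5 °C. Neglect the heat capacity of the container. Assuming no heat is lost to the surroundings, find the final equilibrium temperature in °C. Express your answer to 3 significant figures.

T_f = 32.8 °C

Heat lost by copper = heat gained by ethylene glycol.
(408.8)(0.387)(159.4 − T) = (363.5)(2.36)(T − 9.5)
158.2056 (159.4 − T) = 857.86 (T − 9.5)
25218 − 158.2056 T = 857.86 T − 8149.7
33367.7 = 1016.0656 T
T = 32.84 °C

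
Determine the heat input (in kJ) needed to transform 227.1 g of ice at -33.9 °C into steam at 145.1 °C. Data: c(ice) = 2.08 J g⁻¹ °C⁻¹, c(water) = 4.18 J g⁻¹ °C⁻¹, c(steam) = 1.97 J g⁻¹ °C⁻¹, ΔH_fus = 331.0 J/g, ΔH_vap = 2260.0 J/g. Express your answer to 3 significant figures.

q = 720 kJ

q1 (heat ice -33.9→0.0 °C): 227.1 × 2.08 × 33.9 = 16013 J
q2 (melt at 0 °C): 227.1 × 331.0 = 75170 J
q3 (heat water 0.0→100.0 °C): 227.1 × 4.18 × 100.0 = 94928 J
q4 (vaporize at 100 °C): 227.1 × 2260.0 = 513246 J
q5 (heat steam 100.0→145.1 °C): 227.1 × 1.97 × 45.1 = 20177 J
Total: 16013 + 75170 + 94928 + 513246 + 20177 = 719534 J = 720 kJ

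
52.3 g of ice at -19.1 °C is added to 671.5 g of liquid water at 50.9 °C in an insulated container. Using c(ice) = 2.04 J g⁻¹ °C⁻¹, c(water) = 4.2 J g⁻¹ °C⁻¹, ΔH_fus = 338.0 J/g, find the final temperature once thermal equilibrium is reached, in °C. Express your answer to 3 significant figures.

T_f = 40.7 °C

Heat to bring ice to 0 °C and melt it: q₁ = 52.3×2.04×19.1 + 52.3×338.0 = 19715 J
Heat the water can supply cooling to 0 °C: 671.5×4.2×50.9 = 143553 J > q₁, so all ice melts.
Energy balance: 671.5×4.2×(50.9 − T) = 19715 + 52.3×4.2×(T − 0)
2820.3(50.9 − T) = 19715 + 219.66 T
143553 − 19715 = 3039.96 T
T = 123838 / 3039.96 = 40.74 °C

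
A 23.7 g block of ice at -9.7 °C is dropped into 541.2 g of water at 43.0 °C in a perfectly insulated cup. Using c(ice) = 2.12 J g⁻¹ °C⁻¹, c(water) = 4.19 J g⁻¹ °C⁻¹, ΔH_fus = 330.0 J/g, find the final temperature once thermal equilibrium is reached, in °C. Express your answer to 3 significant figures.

Heat to bring ice to 0 °C and melt it: q₁ = 23.7×2.12×9.7 + 23.7×330.0 = 8308.4 J
Heat the water can supply cooling to 0 °C: 541.2×4.19×43.0 = 97508.0 J > q₁, so all ice melts.
Energy balance: 541.2×4.19×(43.0 − T) = 8308.4 + 23.7×4.19×(T − 0)
2267.628(43.0 − T) = 8308.4 + 99.303 T
97508.0 − 8308.4 = 2366.931 T
T = 89199.6 / 2366.931 = 37.69 °C

T_f = 37.7 °C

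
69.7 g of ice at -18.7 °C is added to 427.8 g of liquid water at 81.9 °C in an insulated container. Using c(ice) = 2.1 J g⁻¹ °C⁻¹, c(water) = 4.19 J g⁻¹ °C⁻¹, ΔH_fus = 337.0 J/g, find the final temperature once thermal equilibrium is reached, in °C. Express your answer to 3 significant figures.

Heat to bring ice to 0 °C and melt it: q₁ = 69.7×2.1×18.7 + 69.7×337.0 = 26226 J
Heat the water can supply cooling to 0 °C: 427.8×4.19×81.9 = 146804 J > q₁, so all ice melts.
Energy balance: 427.8×4.19×(81.9 − T) = 26226 + 69.7×4.19×(T − 0)
1792.482(81.9 − T) = 26226 + 292.043 T
146804 − 26226 = 2084.525 T
T = 120578 / 2084.525 = 57.84 °C

T_f = 57.8 °C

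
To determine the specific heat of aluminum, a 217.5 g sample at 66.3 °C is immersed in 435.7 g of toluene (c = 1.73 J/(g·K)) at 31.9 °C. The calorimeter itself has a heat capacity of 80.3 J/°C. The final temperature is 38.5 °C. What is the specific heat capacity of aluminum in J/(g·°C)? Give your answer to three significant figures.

c = 0.910 J/(g·°C)

q_gained = (435.7 × 1.73 + 80.3) × (38.5 − 31.9) = 5505 J
q_lost = 217.5 × c × (66.3 − 38.5) = 6046.5 c
Set equal: c = 5505 / 6046.5 = 0.910 J/(g·°C)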